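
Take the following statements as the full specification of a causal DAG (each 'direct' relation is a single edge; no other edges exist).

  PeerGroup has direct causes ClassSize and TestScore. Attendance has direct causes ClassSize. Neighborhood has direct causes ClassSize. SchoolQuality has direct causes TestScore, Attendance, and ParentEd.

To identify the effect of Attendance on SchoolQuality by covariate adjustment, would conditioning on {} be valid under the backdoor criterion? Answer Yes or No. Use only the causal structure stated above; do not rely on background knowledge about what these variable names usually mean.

Backdoor paths from Attendance to SchoolQuality (paths whose first edge points into Attendance):
  P1: Attendance <- ClassSize -> PeerGroup <- TestScore -> SchoolQuality
Condition 1 (no descendant of Attendance in the set): holds — descendants of Attendance are {SchoolQuality}; none are in {}.
Condition 2 (every backdoor path blocked by {}):
  P1: blocked at collider PeerGroup (neither it nor any descendant is in the conditioning set).
{} satisfies the backdoor criterion.

Yes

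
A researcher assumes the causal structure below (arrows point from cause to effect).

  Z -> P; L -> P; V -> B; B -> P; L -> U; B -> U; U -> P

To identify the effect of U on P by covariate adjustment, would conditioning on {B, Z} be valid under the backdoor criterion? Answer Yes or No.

No

Backdoor paths from U to P (paths whose first edge points into U):
  P1: U <- L -> P
  P2: U <- B -> P
Condition 1 (no descendant of U in the set): holds — descendants of U are {P}; none are in {B, Z}.
Condition 2 (every backdoor path blocked by {B, Z}):
  P1: open — no interior node is in the conditioning set.
  P2: blocked at fork node B ∈ conditioning set.
{B, Z} does not satisfy the backdoor criterion.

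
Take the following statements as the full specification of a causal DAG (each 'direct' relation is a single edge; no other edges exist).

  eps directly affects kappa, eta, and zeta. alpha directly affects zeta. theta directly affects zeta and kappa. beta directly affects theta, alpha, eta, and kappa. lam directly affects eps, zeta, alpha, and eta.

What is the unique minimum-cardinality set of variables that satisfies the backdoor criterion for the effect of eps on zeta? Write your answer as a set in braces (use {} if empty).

{lam}

Variables eligible for adjustment (non-descendants of eps, excluding eps and zeta): {alpha, beta, lam, theta}.
Backdoor paths from eps to zeta:
  P1: eps <- lam -> eta <- beta -> theta -> zeta
  P2: eps <- lam -> eta <- beta -> kappa <- theta -> zeta
  P3: eps <- lam -> eta <- beta -> alpha -> zeta
  P4: eps <- lam -> alpha <- beta -> theta -> zeta
  P5: eps <- lam -> alpha <- beta -> kappa <- theta -> zeta
  P6: eps <- lam -> alpha -> zeta
  P7: eps <- lam -> zeta
The empty set is not sufficient: P6 (eps <- lam -> alpha -> zeta) has no collider blocking it and no conditioned non-collider, so it is open.
Try {lam}:
  P1: blocked at fork node lam ∈ conditioning set.
  P2: blocked at fork node lam ∈ conditioning set.
  P3: blocked at fork node lam ∈ conditioning set.
  P4: blocked at fork node lam ∈ conditioning set.
  P5: blocked at fork node lam ∈ conditioning set.
  P6: blocked at fork node lam ∈ conditioning set.
  P7: blocked at fork node lam ∈ conditioning set.
{lam} contains no descendant of eps and blocks every backdoor path.
No other singleton works — e.g. {beta} leaves P6 open — so {lam} is the unique smallest valid adjustment set.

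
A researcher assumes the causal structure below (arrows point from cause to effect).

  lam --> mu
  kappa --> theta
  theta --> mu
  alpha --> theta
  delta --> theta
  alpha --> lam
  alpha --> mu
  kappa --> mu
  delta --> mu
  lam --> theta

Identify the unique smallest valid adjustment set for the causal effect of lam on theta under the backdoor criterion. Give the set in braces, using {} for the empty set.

{alpha}

Variables eligible for adjustment (non-descendants of lam, excluding lam and theta): {alpha, delta, kappa}.
Backdoor paths from lam to theta:
  P1: lam <- alpha -> theta
  P2: lam <- alpha -> mu <- kappa -> theta
  P3: lam <- alpha -> mu <- delta -> theta
  P4: lam <- alpha -> mu <- theta
The empty set is not sufficient: P1 (lam <- alpha -> theta) has no collider blocking it and no conditioned non-collider, so it is open.
Try {alpha}:
  P1: blocked at fork node alpha ∈ conditioning set.
  P2: blocked at fork node alpha ∈ conditioning set.
  P3: blocked at fork node alpha ∈ conditioning set.
  P4: blocked at fork node alpha ∈ conditioning set.
{alpha} contains no descendant of lam and blocks every backdoor path.
No other singleton works — e.g. {kappa} leaves P1 open — so {alpha} is the unique smallest valid adjustment set.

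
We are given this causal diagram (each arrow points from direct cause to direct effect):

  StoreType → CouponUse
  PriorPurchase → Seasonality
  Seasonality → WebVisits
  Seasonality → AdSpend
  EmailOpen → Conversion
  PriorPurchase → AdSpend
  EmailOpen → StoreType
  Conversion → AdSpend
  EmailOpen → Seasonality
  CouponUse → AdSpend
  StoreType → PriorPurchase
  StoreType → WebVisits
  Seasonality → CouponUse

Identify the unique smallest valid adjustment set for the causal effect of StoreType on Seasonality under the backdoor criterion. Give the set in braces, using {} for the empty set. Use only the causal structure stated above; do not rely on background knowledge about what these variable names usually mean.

{EmailOpen}

Variables eligible for adjustment (non-descendants of StoreType, excluding StoreType and Seasonality): {Conversion, EmailOpen}.
Backdoor paths from StoreType to Seasonality:
  P1: StoreType <- EmailOpen -> Conversion -> AdSpend <- PriorPurchase -> Seasonality
  P2: StoreType <- EmailOpen -> Conversion -> AdSpend <- Seasonality
  P3: StoreType <- EmailOpen -> Conversion -> AdSpend <- CouponUse <- Seasonality
  P4: StoreType <- EmailOpen -> Seasonality
The empty set is not sufficient: P4 (StoreType <- EmailOpen -> Seasonality) has no collider blocking it and no conditioned non-collider, so it is open.
Try {EmailOpen}:
  P1: blocked at fork node EmailOpen ∈ conditioning set.
  P2: blocked at fork node EmailOpen ∈ conditioning set.
  P3: blocked at fork node EmailOpen ∈ conditioning set.
  P4: blocked at fork node EmailOpen ∈ conditioning set.
{EmailOpen} contains no descendant of StoreType and blocks every backdoor path.
No other singleton works — e.g. {Conversion} leaves P4 open — so {EmailOpen} is the unique smallest valid adjustment set.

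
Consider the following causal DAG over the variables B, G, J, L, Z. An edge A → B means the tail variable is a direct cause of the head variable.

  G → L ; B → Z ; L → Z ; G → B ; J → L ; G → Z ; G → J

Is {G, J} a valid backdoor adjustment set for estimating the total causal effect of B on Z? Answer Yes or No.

Backdoor paths from B to Z (paths whose first edge points into B):
  P1: B <- G -> J -> L -> Z
  P2: B <- G -> L -> Z
  P3: B <- G -> Z
Condition 1 (no descendant of B in the set): holds — descendants of B are {Z}; none are in {G, J}.
Condition 2 (every backdoor path blocked by {G, J}):
  P1: blocked at fork node G ∈ conditioning set.
  P2: blocked at fork node G ∈ conditioning set.
  P3: blocked at fork node G ∈ conditioning set.
{G, J} satisfies the backdoor criterion.

Yes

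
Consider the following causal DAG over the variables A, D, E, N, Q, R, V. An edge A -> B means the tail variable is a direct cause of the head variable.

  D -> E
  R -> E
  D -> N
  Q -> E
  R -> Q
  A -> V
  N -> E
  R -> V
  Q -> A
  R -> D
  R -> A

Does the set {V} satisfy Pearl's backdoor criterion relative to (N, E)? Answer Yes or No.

Backdoor paths from N to E (paths whose first edge points into N):
  P1: N <- D <- R -> Q -> E
  P2: N <- D <- R -> A <- Q -> E
  P3: N <- D <- R -> E
  P4: N <- D <- R -> V <- A <- Q -> E
  P5: N <- D -> E
Condition 1 (no descendant of N in the set): holds — descendants of N are {E}; none are in {V}.
Condition 2 (every backdoor path blocked by {V}):
  P1: open — no interior node is in the conditioning set.
  P2: open — collider(s) A are conditioned on (or have a conditioned descendant) and no non-collider on the path is in the set.
  P3: open — no interior node is in the conditioning set.
  P4: open — collider(s) V are conditioned on (or have a conditioned descendant) and no non-collider on the path is in the set.
  P5: open — no interior node is in the conditioning set.
{V} does not satisfy the backdoor criterion.

No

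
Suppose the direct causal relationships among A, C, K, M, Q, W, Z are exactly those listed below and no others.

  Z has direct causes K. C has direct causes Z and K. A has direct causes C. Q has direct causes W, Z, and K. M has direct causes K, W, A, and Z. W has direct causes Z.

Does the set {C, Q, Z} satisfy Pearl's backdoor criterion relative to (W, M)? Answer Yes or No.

No

Backdoor paths from W to M (paths whose first edge points into W):
  P1: W <- Z <- K -> C -> A -> M
  P2: W <- Z <- K -> M
  P3: W <- Z -> C <- K -> M
  P4: W <- Z -> C -> A -> M
  P5: W <- Z -> Q <- K -> C -> A -> M
  P6: W <- Z -> Q <- K -> M
  P7: W <- Z -> M
Condition 1 (no descendant of W in the set): FAILS — Q is a descendant of W.
Condition 2 (every backdoor path blocked by {C, Q, Z}):
  P1: blocked at chain node Z ∈ conditioning set.
  P2: blocked at chain node Z ∈ conditioning set.
  P3: blocked at fork node Z ∈ conditioning set.
  P4: blocked at fork node Z ∈ conditioning set.
  P5: blocked at fork node Z ∈ conditioning set.
  P6: blocked at fork node Z ∈ conditioning set.
  P7: blocked at fork node Z ∈ conditioning set.
{C, Q, Z} does not satisfy the backdoor criterion.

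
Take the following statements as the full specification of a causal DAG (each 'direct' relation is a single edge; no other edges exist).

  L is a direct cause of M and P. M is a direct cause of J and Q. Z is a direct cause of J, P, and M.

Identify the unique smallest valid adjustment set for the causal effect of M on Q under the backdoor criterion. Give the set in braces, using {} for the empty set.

{}

Variables eligible for adjustment (non-descendants of M, excluding M and Q): {L, P, Z}.
Backdoor paths from M to Q:
  (none)
With no backdoor paths the empty set already satisfies the criterion, and it is trivially minimal.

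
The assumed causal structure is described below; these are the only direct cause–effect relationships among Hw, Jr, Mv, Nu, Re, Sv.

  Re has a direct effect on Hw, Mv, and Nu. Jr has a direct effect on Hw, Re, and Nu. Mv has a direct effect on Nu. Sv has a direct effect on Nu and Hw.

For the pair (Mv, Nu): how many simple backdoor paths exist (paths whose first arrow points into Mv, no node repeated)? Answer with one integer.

5

A backdoor path from Mv to Nu is any simple undirected path whose first edge points into Mv (i.e. leaves Mv via a parent).
Parents of Mv: {Re}.
Enumerating:
  P1: Mv <- Re <- Jr -> Nu
  P2: Mv <- Re <- Jr -> Hw <- Sv -> Nu
  P3: Mv <- Re -> Nu
  P4: Mv <- Re -> Hw <- Jr -> Nu
  P5: Mv <- Re -> Hw <- Sv -> Nu
That exhausts the simple backdoor paths. Count: 5.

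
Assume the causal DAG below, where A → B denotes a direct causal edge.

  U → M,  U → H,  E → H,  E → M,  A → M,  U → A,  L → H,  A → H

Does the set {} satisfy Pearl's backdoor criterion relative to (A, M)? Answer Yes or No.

Backdoor paths from A to M (paths whose first edge points into A):
  P1: A <- U -> M
  P2: A <- U -> H <- E -> M
Condition 1 (no descendant of A in the set): holds — descendants of A are {H, M}; none are in {}.
Condition 2 (every backdoor path blocked by {}):
  P1: open — no interior node is in the conditioning set.
  P2: blocked at collider H (neither it nor any descendant is in the conditioning set).
{} does not satisfy the backdoor criterion.

No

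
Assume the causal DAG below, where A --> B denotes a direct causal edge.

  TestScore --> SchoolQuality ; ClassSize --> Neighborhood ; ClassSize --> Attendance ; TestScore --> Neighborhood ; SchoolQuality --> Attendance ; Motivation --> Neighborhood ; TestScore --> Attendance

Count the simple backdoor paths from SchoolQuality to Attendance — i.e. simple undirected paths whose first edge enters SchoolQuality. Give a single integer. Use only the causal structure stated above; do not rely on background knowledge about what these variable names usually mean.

A backdoor path from SchoolQuality to Attendance is any simple undirected path whose first edge points into SchoolQuality (i.e. leaves SchoolQuality via a parent).
Parents of SchoolQuality: {TestScore}.
Enumerating:
  P1: SchoolQuality <- TestScore -> Neighborhood <- ClassSize -> Attendance
  P2: SchoolQuality <- TestScore -> Attendance
That exhausts the simple backdoor paths. Count: 2.

2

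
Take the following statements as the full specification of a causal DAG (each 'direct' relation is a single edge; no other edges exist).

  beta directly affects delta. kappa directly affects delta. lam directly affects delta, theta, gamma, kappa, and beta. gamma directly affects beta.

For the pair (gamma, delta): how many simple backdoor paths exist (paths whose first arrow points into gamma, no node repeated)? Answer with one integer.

3

A backdoor path from gamma to delta is any simple undirected path whose first edge points into gamma (i.e. leaves gamma via a parent).
Parents of gamma: {lam}.
Enumerating:
  P1: gamma <- lam -> beta -> delta
  P2: gamma <- lam -> kappa -> delta
  P3: gamma <- lam -> delta
That exhausts the simple backdoor paths. Count: 3.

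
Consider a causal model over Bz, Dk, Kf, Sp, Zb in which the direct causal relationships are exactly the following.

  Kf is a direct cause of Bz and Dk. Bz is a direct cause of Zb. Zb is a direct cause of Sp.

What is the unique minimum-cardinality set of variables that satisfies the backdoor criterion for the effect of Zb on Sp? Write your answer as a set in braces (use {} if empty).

{}

Variables eligible for adjustment (non-descendants of Zb, excluding Zb and Sp): {Bz, Dk, Kf}.
Backdoor paths from Zb to Sp:
  (none)
With no backdoor paths the empty set already satisfies the criterion, and it is trivially minimal.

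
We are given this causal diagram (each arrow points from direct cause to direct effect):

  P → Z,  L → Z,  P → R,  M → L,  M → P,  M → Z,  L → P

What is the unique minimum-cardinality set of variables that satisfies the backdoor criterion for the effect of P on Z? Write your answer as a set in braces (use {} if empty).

Variables eligible for adjustment (non-descendants of P, excluding P and Z): {L, M}.
Backdoor paths from P to Z:
  P1: P <- M -> L -> Z
  P2: P <- M -> Z
  P3: P <- L <- M -> Z
  P4: P <- L -> Z
The empty set is not sufficient: P1 (P <- M -> L -> Z) has no collider blocking it and no conditioned non-collider, so it is open.
Try {L, M}:
  P1: blocked at fork node M ∈ conditioning set.
  P2: blocked at fork node M ∈ conditioning set.
  P3: blocked at chain node L ∈ conditioning set.
  P4: blocked at fork node L ∈ conditioning set.
{L, M} contains no descendant of P and blocks every backdoor path.
Every element of {L, M} is needed (dropping L leaves P4 open; dropping M leaves P2 open), so no proper subset is valid.
Among all size-2 subsets of the eligible variables, only {L, M} blocks every backdoor path, so it is the unique smallest valid adjustment set.

{L, M}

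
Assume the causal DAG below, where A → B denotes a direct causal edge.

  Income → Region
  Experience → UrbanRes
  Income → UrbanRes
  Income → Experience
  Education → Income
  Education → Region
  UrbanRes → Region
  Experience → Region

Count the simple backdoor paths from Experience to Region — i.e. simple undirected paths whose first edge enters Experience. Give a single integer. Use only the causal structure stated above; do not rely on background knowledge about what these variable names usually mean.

3

A backdoor path from Experience to Region is any simple undirected path whose first edge points into Experience (i.e. leaves Experience via a parent).
Parents of Experience: {Income}.
Enumerating:
  P1: Experience <- Income <- Education -> Region
  P2: Experience <- Income -> UrbanRes -> Region
  P3: Experience <- Income -> Region
That exhausts the simple backdoor paths. Count: 3.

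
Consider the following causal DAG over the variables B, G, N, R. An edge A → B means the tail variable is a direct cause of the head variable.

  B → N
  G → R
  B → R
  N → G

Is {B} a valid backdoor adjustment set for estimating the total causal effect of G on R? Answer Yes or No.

Yes

Backdoor paths from G to R (paths whose first edge points into G):
  P1: G <- N <- B -> R
Condition 1 (no descendant of G in the set): holds — descendants of G are {R}; none are in {B}.
Condition 2 (every backdoor path blocked by {B}):
  P1: blocked at fork node B ∈ conditioning set.
{B} satisfies the backdoor criterion.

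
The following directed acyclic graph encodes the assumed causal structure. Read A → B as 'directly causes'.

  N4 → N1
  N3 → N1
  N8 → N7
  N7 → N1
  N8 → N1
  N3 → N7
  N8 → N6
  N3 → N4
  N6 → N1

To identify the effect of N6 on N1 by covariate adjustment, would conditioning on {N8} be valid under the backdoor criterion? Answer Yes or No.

Backdoor paths from N6 to N1 (paths whose first edge points into N6):
  P1: N6 <- N8 -> N7 <- N3 -> N4 -> N1
  P2: N6 <- N8 -> N7 <- N3 -> N1
  P3: N6 <- N8 -> N7 -> N1
  P4: N6 <- N8 -> N1
Condition 1 (no descendant of N6 in the set): holds — descendants of N6 are {N1}; none are in {N8}.
Condition 2 (every backdoor path blocked by {N8}):
  P1: blocked at fork node N8 ∈ conditioning set.
  P2: blocked at fork node N8 ∈ conditioning set.
  P3: blocked at fork node N8 ∈ conditioning set.
  P4: blocked at fork node N8 ∈ conditioning set.
{N8} satisfies the backdoor criterion.

Yes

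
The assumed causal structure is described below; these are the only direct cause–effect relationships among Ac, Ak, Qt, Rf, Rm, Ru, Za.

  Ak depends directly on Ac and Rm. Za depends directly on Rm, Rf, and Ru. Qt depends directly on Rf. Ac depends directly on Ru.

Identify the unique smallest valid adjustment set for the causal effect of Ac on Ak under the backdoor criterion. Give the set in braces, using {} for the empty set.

{}

Variables eligible for adjustment (non-descendants of Ac, excluding Ac and Ak): {Qt, Rf, Rm, Ru, Za}.
Backdoor paths from Ac to Ak:
  P1: Ac <- Ru -> Za <- Rm -> Ak
Each backdoor path contains an unconditioned collider, so every path is already blocked with the empty conditioning set:
  P1: blocked at collider Za (neither it nor any descendant is in the conditioning set).
The empty set is therefore the unique smallest valid set.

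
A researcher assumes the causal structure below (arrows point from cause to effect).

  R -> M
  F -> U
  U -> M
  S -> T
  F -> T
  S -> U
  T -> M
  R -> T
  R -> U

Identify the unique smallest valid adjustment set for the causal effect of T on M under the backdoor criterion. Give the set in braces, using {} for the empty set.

{R, U}

Variables eligible for adjustment (non-descendants of T, excluding T and M): {F, R, S, U}.
Backdoor paths from T to M:
  P1: T <- R -> U -> M
  P2: T <- R -> M
  P3: T <- S -> U <- R -> M
  P4: T <- S -> U -> M
  P5: T <- F -> U <- R -> M
  P6: T <- F -> U -> M
The empty set is not sufficient: P1 (T <- R -> U -> M) has no collider blocking it and no conditioned non-collider, so it is open.
Try {R, U}:
  P1: blocked at fork node R ∈ conditioning set.
  P2: blocked at fork node R ∈ conditioning set.
  P3: blocked at fork node R ∈ conditioning set.
  P4: blocked at chain node U ∈ conditioning set.
  P5: blocked at fork node R ∈ conditioning set.
  P6: blocked at chain node U ∈ conditioning set.
{R, U} contains no descendant of T and blocks every backdoor path.
Every element of {R, U} is needed (dropping R leaves P2 open; dropping U leaves P4 open), so no proper subset is valid.
Among all size-2 subsets of the eligible variables, only {R, U} blocks every backdoor path, so it is the unique smallest valid adjustment set.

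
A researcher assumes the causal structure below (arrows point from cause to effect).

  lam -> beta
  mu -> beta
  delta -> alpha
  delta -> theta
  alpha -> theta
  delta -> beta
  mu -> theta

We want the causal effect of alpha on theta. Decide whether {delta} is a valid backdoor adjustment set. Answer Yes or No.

Backdoor paths from alpha to theta (paths whose first edge points into alpha):
  P1: alpha <- delta -> beta <- mu -> theta
  P2: alpha <- delta -> theta
Condition 1 (no descendant of alpha in the set): holds — descendants of alpha are {theta}; none are in {delta}.
Condition 2 (every backdoor path blocked by {delta}):
  P1: blocked at fork node delta ∈ conditioning set.
  P2: blocked at fork node delta ∈ conditioning set.
{delta} satisfies the backdoor criterion.

Yes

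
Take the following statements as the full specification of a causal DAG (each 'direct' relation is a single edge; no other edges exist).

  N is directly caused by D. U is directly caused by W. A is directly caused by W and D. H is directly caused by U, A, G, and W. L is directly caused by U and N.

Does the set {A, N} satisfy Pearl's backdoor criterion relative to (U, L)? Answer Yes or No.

Yes

Backdoor paths from U to L (paths whose first edge points into U):
  P1: U <- W -> A <- D -> N -> L
  P2: U <- W -> H <- A <- D -> N -> L
Condition 1 (no descendant of U in the set): holds — descendants of U are {H, L}; none are in {A, N}.
Condition 2 (every backdoor path blocked by {A, N}):
  P1: blocked at chain node N ∈ conditioning set.
  P2: blocked at collider H (neither it nor any descendant is in the conditioning set).
{A, N} satisfies the backdoor criterion.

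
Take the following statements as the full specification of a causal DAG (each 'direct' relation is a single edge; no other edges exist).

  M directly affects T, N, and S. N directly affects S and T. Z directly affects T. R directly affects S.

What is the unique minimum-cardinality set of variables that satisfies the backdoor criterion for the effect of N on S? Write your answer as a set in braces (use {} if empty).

{M}

Variables eligible for adjustment (non-descendants of N, excluding N and S): {M, R, Z}.
Backdoor paths from N to S:
  P1: N <- M -> S
The empty set is not sufficient: P1 (N <- M -> S) has no collider blocking it and no conditioned non-collider, so it is open.
Try {M}:
  P1: blocked at fork node M ∈ conditioning set.
{M} contains no descendant of N and blocks every backdoor path.
No other singleton works — e.g. {Z} leaves P1 open — so {M} is the unique smallest valid adjustment set.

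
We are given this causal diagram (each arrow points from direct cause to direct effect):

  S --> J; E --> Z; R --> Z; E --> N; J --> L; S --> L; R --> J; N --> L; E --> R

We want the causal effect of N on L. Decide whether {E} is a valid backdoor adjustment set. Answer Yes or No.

Yes

Backdoor paths from N to L (paths whose first edge points into N):
  P1: N <- E -> R -> J <- S -> L
  P2: N <- E -> R -> J -> L
  P3: N <- E -> Z <- R -> J <- S -> L
  P4: N <- E -> Z <- R -> J -> L
Condition 1 (no descendant of N in the set): holds — descendants of N are {L}; none are in {E}.
Condition 2 (every backdoor path blocked by {E}):
  P1: blocked at fork node E ∈ conditioning set.
  P2: blocked at fork node E ∈ conditioning set.
  P3: blocked at fork node E ∈ conditioning set.
  P4: blocked at fork node E ∈ conditioning set.
{E} satisfies the backdoor criterion.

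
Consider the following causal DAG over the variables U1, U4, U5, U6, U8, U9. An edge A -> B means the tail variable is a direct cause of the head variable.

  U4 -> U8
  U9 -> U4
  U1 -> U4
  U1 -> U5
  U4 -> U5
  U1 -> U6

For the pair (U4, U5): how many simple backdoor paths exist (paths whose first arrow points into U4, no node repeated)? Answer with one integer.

1

A backdoor path from U4 to U5 is any simple undirected path whose first edge points into U4 (i.e. leaves U4 via a parent).
Parents of U4: {U1, U9}.
Enumerating:
  P1: U4 <- U1 -> U5
That exhausts the simple backdoor paths. Count: 1.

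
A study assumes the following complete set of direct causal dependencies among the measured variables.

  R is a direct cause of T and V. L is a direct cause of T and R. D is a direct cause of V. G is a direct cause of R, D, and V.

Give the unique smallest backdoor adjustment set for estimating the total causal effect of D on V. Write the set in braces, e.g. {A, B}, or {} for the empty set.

{G}

Variables eligible for adjustment (non-descendants of D, excluding D and V): {G, L, R, T}.
Backdoor paths from D to V:
  P1: D <- G -> R -> V
  P2: D <- G -> V
The empty set is not sufficient: P1 (D <- G -> R -> V) has no collider blocking it and no conditioned non-collider, so it is open.
Try {G}:
  P1: blocked at fork node G ∈ conditioning set.
  P2: blocked at fork node G ∈ conditioning set.
{G} contains no descendant of D and blocks every backdoor path.
No other singleton works — e.g. {L} leaves P1 open — so {G} is the unique smallest valid adjustment set.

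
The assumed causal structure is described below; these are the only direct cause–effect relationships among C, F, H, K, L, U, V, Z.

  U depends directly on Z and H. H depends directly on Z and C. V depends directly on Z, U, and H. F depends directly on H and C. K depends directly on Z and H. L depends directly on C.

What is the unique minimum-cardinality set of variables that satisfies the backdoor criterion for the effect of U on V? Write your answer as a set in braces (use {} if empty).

{H, Z}

Variables eligible for adjustment (non-descendants of U, excluding U and V): {C, F, H, K, L, Z}.
Backdoor paths from U to V:
  P1: U <- Z -> H -> V
  P2: U <- Z -> V
  P3: U <- Z -> K <- H -> V
  P4: U <- H <- Z -> V
  P5: U <- H -> V
  P6: U <- H -> K <- Z -> V
The empty set is not sufficient: P1 (U <- Z -> H -> V) has no collider blocking it and no conditioned non-collider, so it is open.
Try {H, Z}:
  P1: blocked at fork node Z ∈ conditioning set.
  P2: blocked at fork node Z ∈ conditioning set.
  P3: blocked at fork node Z ∈ conditioning set.
  P4: blocked at chain node H ∈ conditioning set.
  P5: blocked at fork node H ∈ conditioning set.
  P6: blocked at fork node H ∈ conditioning set.
{H, Z} contains no descendant of U and blocks every backdoor path.
Every element of {H, Z} is needed (dropping H leaves P5 open; dropping Z leaves P2 open), so no proper subset is valid.
Among all size-2 subsets of the eligible variables, only {H, Z} blocks every backdoor path, so it is the unique smallest valid adjustment set.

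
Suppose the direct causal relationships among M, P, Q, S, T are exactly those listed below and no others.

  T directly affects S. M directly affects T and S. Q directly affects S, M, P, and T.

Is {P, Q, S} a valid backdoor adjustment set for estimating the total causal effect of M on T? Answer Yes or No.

Backdoor paths from M to T (paths whose first edge points into M):
  P1: M <- Q -> T
  P2: M <- Q -> S <- T
Condition 1 (no descendant of M in the set): FAILS — S is a descendant of M.
Condition 2 (every backdoor path blocked by {P, Q, S}):
  P1: blocked at fork node Q ∈ conditioning set.
  P2: blocked at fork node Q ∈ conditioning set.
{P, Q, S} does not satisfy the backdoor criterion.

No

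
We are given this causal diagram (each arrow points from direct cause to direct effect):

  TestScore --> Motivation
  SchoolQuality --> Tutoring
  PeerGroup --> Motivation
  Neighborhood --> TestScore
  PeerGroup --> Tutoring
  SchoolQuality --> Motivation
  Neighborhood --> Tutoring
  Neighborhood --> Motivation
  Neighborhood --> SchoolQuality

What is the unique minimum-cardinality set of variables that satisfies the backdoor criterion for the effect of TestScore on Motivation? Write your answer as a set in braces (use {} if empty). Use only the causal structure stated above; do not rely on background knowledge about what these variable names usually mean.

{Neighborhood}

Variables eligible for adjustment (non-descendants of TestScore, excluding TestScore and Motivation): {Neighborhood, PeerGroup, SchoolQuality, Tutoring}.
Backdoor paths from TestScore to Motivation:
  P1: TestScore <- Neighborhood -> SchoolQuality -> Motivation
  P2: TestScore <- Neighborhood -> SchoolQuality -> Tutoring <- PeerGroup -> Motivation
  P3: TestScore <- Neighborhood -> Motivation
  P4: TestScore <- Neighborhood -> Tutoring <- PeerGroup -> Motivation
  P5: TestScore <- Neighborhood -> Tutoring <- SchoolQuality -> Motivation
The empty set is not sufficient: P1 (TestScore <- Neighborhood -> SchoolQuality -> Motivation) has no collider blocking it and no conditioned non-collider, so it is open.
Try {Neighborhood}:
  P1: blocked at fork node Neighborhood ∈ conditioning set.
  P2: blocked at fork node Neighborhood ∈ conditioning set.
  P3: blocked at fork node Neighborhood ∈ conditioning set.
  P4: blocked at fork node Neighborhood ∈ conditioning set.
  P5: blocked at fork node Neighborhood ∈ conditioning set.
{Neighborhood} contains no descendant of TestScore and blocks every backdoor path.
No other singleton works — e.g. {PeerGroup} leaves P1 open — so {Neighborhood} is the unique smallest valid adjustment set.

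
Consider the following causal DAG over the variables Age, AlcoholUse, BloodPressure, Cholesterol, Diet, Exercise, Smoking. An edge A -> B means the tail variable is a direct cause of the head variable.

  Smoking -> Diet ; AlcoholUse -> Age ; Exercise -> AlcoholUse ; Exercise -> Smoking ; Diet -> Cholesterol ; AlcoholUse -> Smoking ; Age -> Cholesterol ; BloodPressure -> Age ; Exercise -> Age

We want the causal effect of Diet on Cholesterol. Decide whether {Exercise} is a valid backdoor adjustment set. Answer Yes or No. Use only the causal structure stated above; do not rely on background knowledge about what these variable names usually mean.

Backdoor paths from Diet to Cholesterol (paths whose first edge points into Diet):
  P1: Diet <- Smoking <- Exercise -> AlcoholUse -> Age -> Cholesterol
  P2: Diet <- Smoking <- Exercise -> Age -> Cholesterol
  P3: Diet <- Smoking <- AlcoholUse <- Exercise -> Age -> Cholesterol
  P4: Diet <- Smoking <- AlcoholUse -> Age -> Cholesterol
Condition 1 (no descendant of Diet in the set): holds — descendants of Diet are {Cholesterol}; none are in {Exercise}.
Condition 2 (every backdoor path blocked by {Exercise}):
  P1: blocked at fork node Exercise ∈ conditioning set.
  P2: blocked at fork node Exercise ∈ conditioning set.
  P3: blocked at fork node Exercise ∈ conditioning set.
  P4: open — no interior node is in the conditioning set.
{Exercise} does not satisfy the backdoor criterion.

No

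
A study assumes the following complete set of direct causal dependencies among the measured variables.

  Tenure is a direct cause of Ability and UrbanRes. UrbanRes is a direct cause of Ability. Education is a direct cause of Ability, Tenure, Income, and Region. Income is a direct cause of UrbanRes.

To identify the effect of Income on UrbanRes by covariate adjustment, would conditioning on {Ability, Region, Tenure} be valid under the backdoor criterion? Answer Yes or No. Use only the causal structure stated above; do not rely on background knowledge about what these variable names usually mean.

No

Backdoor paths from Income to UrbanRes (paths whose first edge points into Income):
  P1: Income <- Education -> Tenure -> UrbanRes
  P2: Income <- Education -> Tenure -> Ability <- UrbanRes
  P3: Income <- Education -> Ability <- Tenure -> UrbanRes
  P4: Income <- Education -> Ability <- UrbanRes
Condition 1 (no descendant of Income in the set): FAILS — Ability is a descendant of Income.
Condition 2 (every backdoor path blocked by {Ability, Region, Tenure}):
  P1: blocked at chain node Tenure ∈ conditioning set.
  P2: blocked at chain node Tenure ∈ conditioning set.
  P3: blocked at fork node Tenure ∈ conditioning set.
  P4: open — collider(s) Ability are conditioned on (or have a conditioned descendant) and no non-collider on the path is in the set.
{Ability, Region, Tenure} does not satisfy the backdoor criterion.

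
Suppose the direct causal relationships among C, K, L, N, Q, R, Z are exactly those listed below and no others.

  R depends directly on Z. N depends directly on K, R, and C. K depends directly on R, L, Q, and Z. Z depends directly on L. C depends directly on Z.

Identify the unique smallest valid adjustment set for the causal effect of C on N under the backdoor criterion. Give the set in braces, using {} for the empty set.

Variables eligible for adjustment (non-descendants of C, excluding C and N): {K, L, Q, R, Z}.
Backdoor paths from C to N:
  P1: C <- Z <- L -> K <- R -> N
  P2: C <- Z <- L -> K -> N
  P3: C <- Z -> R -> K -> N
  P4: C <- Z -> R -> N
  P5: C <- Z -> K <- R -> N
  P6: C <- Z -> K -> N
The empty set is not sufficient: P2 (C <- Z <- L -> K -> N) has no collider blocking it and no conditioned non-collider, so it is open.
Try {Z}:
  P1: blocked at chain node Z ∈ conditioning set.
  P2: blocked at chain node Z ∈ conditioning set.
  P3: blocked at fork node Z ∈ conditioning set.
  P4: blocked at fork node Z ∈ conditioning set.
  P5: blocked at fork node Z ∈ conditioning set.
  P6: blocked at fork node Z ∈ conditioning set.
{Z} contains no descendant of C and blocks every backdoor path.
No other singleton works — e.g. {L} leaves P3 open — so {Z} is the unique smallest valid adjustment set.

{Z}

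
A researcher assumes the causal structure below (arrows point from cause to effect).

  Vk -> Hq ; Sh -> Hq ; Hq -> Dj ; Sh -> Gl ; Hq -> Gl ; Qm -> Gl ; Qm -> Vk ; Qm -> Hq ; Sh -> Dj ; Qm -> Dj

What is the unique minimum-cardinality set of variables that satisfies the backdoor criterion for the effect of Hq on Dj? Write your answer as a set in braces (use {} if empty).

{Qm, Sh}

Variables eligible for adjustment (non-descendants of Hq, excluding Hq and Dj): {Qm, Sh, Vk}.
Backdoor paths from Hq to Dj:
  P1: Hq <- Sh -> Gl <- Qm -> Dj
  P2: Hq <- Sh -> Dj
  P3: Hq <- Qm -> Gl <- Sh -> Dj
  P4: Hq <- Qm -> Dj
  P5: Hq <- Vk <- Qm -> Gl <- Sh -> Dj
  P6: Hq <- Vk <- Qm -> Dj
The empty set is not sufficient: P2 (Hq <- Sh -> Dj) has no collider blocking it and no conditioned non-collider, so it is open.
Try {Qm, Sh}:
  P1: blocked at fork node Sh ∈ conditioning set.
  P2: blocked at fork node Sh ∈ conditioning set.
  P3: blocked at fork node Qm ∈ conditioning set.
  P4: blocked at fork node Qm ∈ conditioning set.
  P5: blocked at fork node Qm ∈ conditioning set.
  P6: blocked at fork node Qm ∈ conditioning set.
{Qm, Sh} contains no descendant of Hq and blocks every backdoor path.
Every element of {Qm, Sh} is needed (dropping Qm leaves P4 open; dropping Sh leaves P2 open), so no proper subset is valid.
Among all size-2 subsets of the eligible variables, only {Qm, Sh} blocks every backdoor path, so it is the unique smallest valid adjustment set.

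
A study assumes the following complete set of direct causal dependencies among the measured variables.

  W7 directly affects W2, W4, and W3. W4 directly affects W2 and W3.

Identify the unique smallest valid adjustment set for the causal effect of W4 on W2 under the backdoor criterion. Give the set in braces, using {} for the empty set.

{W7}

Variables eligible for adjustment (non-descendants of W4, excluding W4 and W2): {W7}.
Backdoor paths from W4 to W2:
  P1: W4 <- W7 -> W2
The empty set is not sufficient: P1 (W4 <- W7 -> W2) has no collider blocking it and no conditioned non-collider, so it is open.
Try {W7}:
  P1: blocked at fork node W7 ∈ conditioning set.
{W7} contains no descendant of W4 and blocks every backdoor path.
{W7} is the unique smallest valid adjustment set.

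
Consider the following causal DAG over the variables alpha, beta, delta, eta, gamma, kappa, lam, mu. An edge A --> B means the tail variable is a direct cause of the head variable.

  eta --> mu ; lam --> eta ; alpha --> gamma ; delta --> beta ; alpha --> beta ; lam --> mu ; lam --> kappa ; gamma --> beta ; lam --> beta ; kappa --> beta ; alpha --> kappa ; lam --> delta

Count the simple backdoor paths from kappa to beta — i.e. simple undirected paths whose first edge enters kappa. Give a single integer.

A backdoor path from kappa to beta is any simple undirected path whose first edge points into kappa (i.e. leaves kappa via a parent).
Parents of kappa: {alpha, lam}.
Enumerating:
  P1: kappa <- lam -> delta -> beta
  P2: kappa <- lam -> beta
  P3: kappa <- alpha -> gamma -> beta
  P4: kappa <- alpha -> beta
That exhausts the simple backdoor paths. Count: 4.

4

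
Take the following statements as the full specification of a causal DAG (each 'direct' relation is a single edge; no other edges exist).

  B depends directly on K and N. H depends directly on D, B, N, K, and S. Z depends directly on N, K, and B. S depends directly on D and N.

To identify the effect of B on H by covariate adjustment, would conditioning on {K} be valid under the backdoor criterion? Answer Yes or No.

No

Backdoor paths from B to H (paths whose first edge points into B):
  P1: B <- N -> S <- D -> H
  P2: B <- N -> S -> H
  P3: B <- N -> Z <- K -> H
  P4: B <- N -> H
  P5: B <- K -> Z <- N -> S <- D -> H
  P6: B <- K -> Z <- N -> S -> H
  P7: B <- K -> Z <- N -> H
  P8: B <- K -> H
Condition 1 (no descendant of B in the set): holds — descendants of B are {H, Z}; none are in {K}.
Condition 2 (every backdoor path blocked by {K}):
  P1: blocked at collider S (neither it nor any descendant is in the conditioning set).
  P2: open — no interior node is in the conditioning set.
  P3: blocked at collider Z (neither it nor any descendant is in the conditioning set).
  P4: open — no interior node is in the conditioning set.
  P5: blocked at fork node K ∈ conditioning set.
  P6: blocked at fork node K ∈ conditioning set.
  P7: blocked at fork node K ∈ conditioning set.
  P8: blocked at fork node K ∈ conditioning set.
{K} does not satisfy the backdoor criterion.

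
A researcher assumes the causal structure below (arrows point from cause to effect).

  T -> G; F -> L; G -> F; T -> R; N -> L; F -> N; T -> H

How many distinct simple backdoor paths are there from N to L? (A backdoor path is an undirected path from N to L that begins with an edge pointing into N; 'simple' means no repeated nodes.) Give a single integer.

A backdoor path from N to L is any simple undirected path whose first edge points into N (i.e. leaves N via a parent).
Parents of N: {F}.
Enumerating:
  P1: N <- F -> L
That exhausts the simple backdoor paths. Count: 1.

1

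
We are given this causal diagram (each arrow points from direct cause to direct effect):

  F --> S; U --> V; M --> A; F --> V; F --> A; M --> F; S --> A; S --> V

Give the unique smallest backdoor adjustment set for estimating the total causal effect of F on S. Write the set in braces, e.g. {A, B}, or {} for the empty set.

Variables eligible for adjustment (non-descendants of F, excluding F and S): {M, U}.
Backdoor paths from F to S:
  P1: F <- M -> A <- S
Each backdoor path contains an unconditioned collider, so every path is already blocked with the empty conditioning set:
  P1: blocked at collider A (neither it nor any descendant is in the conditioning set).
The empty set is therefore the unique smallest valid set.

{}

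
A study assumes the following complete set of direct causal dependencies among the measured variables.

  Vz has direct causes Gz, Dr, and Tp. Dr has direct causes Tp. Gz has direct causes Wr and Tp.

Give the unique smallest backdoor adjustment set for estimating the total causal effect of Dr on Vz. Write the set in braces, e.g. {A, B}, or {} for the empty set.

{Tp}

Variables eligible for adjustment (non-descendants of Dr, excluding Dr and Vz): {Gz, Tp, Wr}.
Backdoor paths from Dr to Vz:
  P1: Dr <- Tp -> Gz -> Vz
  P2: Dr <- Tp -> Vz
The empty set is not sufficient: P1 (Dr <- Tp -> Gz -> Vz) has no collider blocking it and no conditioned non-collider, so it is open.
Try {Tp}:
  P1: blocked at fork node Tp ∈ conditioning set.
  P2: blocked at fork node Tp ∈ conditioning set.
{Tp} contains no descendant of Dr and blocks every backdoor path.
No other singleton works — e.g. {Wr} leaves P1 open — so {Tp} is the unique smallest valid adjustment set.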